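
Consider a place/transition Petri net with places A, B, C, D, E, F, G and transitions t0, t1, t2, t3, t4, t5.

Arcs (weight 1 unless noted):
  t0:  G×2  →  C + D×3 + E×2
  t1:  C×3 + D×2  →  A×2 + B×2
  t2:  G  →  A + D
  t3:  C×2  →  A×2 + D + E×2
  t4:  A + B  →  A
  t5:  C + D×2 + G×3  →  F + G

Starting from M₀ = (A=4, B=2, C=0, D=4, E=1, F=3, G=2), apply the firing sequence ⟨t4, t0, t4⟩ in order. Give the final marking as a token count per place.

step 1: fire t4:  (A=4, B=2, C=0, D=4, E=1, F=3, G=2) → (A=4, B=1, C=0, D=4, E=1, F=3, G=2)
step 2: fire t0:  (A=4, B=1, C=0, D=4, E=1, F=3, G=2) → (A=4, B=1, C=1, D=7, E=3, F=3, G=0)
step 3: fire t4:  (A=4, B=1, C=1, D=7, E=3, F=3, G=0) → (A=4, B=0, C=1, D=7, E=3, F=3, G=0)

(A=4, B=0, C=1, D=7, E=3, F=3, G=0)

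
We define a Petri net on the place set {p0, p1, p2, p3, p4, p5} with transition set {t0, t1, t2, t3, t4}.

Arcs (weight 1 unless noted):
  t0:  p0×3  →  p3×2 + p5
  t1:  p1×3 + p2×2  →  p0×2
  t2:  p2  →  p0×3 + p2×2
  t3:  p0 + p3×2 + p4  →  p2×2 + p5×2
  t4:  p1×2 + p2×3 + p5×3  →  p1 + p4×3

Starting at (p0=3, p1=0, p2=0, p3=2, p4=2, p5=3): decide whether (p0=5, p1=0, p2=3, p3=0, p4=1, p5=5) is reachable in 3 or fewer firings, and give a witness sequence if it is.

step 1: fire t3:  (p0=3, p1=0, p2=0, p3=2, p4=2, p5=3) → (p0=2, p1=0, p2=2, p3=0, p4=1, p5=5)
step 2: fire t2:  (p0=2, p1=0, p2=2, p3=0, p4=1, p5=5) → (p0=5, p1=0, p2=3, p3=0, p4=1, p5=5)

YES — reachable via ⟨t3, t2⟩ (2 firings)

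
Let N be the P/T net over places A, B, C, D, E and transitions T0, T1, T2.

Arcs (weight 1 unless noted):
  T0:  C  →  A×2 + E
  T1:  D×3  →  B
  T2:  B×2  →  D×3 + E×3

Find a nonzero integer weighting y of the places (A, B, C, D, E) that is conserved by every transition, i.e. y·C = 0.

y = (A:1, B:0, C:2, D:0, E:0)

Incidence matrix C (rows=places, cols=transitions):
       T0   T1   T2
    A   2    0    0
    B   0    1   -2
    C  -1    0    0
    D   0   -3    3
    E   1    0    3

Candidate y = [1, 0, 2, 0, 0]; check y·C column-wise:
  col T0: 1·2 + 2·-1 + 0·1 = 0
  col T1: 1·0 + 0·1 + 2·0 + 0·-3 = 0
  col T2: 1·0 + 0·-2 + 2·0 + 0·3 + 0·3 = 0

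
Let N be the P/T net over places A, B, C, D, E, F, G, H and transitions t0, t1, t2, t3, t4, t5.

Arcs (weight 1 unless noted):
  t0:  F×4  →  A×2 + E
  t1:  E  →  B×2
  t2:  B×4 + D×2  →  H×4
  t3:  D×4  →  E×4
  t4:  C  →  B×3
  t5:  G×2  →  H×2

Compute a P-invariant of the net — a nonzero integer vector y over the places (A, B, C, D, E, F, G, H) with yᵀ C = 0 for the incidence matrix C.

y = (A:2, B:0, C:0, D:0, E:0, F:1, G:0, H:0)

Incidence matrix C (rows=places, cols=transitions):
       t0   t1   t2   t3   t4   t5
    A   2    0    0    0    0    0
    B   0    2   -4    0    3    0
    C   0    0    0    0   -1    0
    D   0    0   -2   -4    0    0
    E   1   -1    0    4    0    0
    F  -4    0    0    0    0    0
    G   0    0    0    0    0   -2
    H   0    0    4    0    0    2

Candidate y = [2, 0, 0, 0, 0, 1, 0, 0]; check y·C column-wise:
  col t0: 2·2 + 0·1 + 1·-4 = 0
  col t1: 2·0 + 0·2 + 0·-1 + 1·0 = 0
  col t2: 2·0 + 0·-4 + 0·-2 + 1·0 + 0·4 = 0
  col t3: 2·0 + 0·-4 + 0·4 + 1·0 = 0
  col t4: 2·0 + 0·3 + 0·-1 + 1·0 = 0
  col t5: 2·0 + 1·0 + 0·-2 + 0·2 = 0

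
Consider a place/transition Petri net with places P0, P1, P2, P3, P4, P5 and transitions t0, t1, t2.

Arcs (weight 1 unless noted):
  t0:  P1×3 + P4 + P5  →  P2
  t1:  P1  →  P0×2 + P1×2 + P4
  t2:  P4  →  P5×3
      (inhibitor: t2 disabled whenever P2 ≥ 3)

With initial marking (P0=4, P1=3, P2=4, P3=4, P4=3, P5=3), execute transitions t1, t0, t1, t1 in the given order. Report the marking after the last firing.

(P0=10, P1=3, P2=5, P3=4, P4=5, P5=2)

step 1: fire t1:  (P0=4, P1=3, P2=4, P3=4, P4=3, P5=3) → (P0=6, P1=4, P2=4, P3=4, P4=4, P5=3)
step 2: fire t0:  (P0=6, P1=4, P2=4, P3=4, P4=4, P5=3) → (P0=6, P1=1, P2=5, P3=4, P4=3, P5=2)
step 3: fire t1:  (P0=6, P1=1, P2=5, P3=4, P4=3, P5=2) → (P0=8, P1=2, P2=5, P3=4, P4=4, P5=2)
step 4: fire t1:  (P0=8, P1=2, P2=5, P3=4, P4=4, P5=2) → (P0=10, P1=3, P2=5, P3=4, P4=5, P5=2)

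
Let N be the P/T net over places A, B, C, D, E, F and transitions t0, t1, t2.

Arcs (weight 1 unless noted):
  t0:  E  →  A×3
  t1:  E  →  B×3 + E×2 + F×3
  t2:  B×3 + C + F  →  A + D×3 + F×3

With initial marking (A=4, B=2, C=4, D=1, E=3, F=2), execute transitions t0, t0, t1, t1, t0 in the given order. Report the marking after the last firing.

(A=13, B=8, C=4, D=1, E=2, F=8)

step 1: fire t0:  (A=4, B=2, C=4, D=1, E=3, F=2) → (A=7, B=2, C=4, D=1, E=2, F=2)
step 2: fire t0:  (A=7, B=2, C=4, D=1, E=2, F=2) → (A=10, B=2, C=4, D=1, E=1, F=2)
step 3: fire t1:  (A=10, B=2, C=4, D=1, E=1, F=2) → (A=10, B=5, C=4, D=1, E=2, F=5)
step 4: fire t1:  (A=10, B=5, C=4, D=1, E=2, F=5) → (A=10, B=8, C=4, D=1, E=3, F=8)
step 5: fire t0:  (A=10, B=8, C=4, D=1, E=3, F=8) → (A=13, B=8, C=4, D=1, E=2, F=8)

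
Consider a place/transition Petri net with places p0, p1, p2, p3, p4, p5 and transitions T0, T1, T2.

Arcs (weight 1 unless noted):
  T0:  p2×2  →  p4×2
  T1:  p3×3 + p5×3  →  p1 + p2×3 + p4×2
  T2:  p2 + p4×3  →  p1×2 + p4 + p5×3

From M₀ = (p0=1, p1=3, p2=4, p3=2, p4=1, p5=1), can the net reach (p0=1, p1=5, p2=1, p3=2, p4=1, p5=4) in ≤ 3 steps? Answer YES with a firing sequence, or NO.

YES — reachable via ⟨T0, T2⟩ (2 firings)

step 1: fire T0:  (p0=1, p1=3, p2=4, p3=2, p4=1, p5=1) → (p0=1, p1=3, p2=2, p3=2, p4=3, p5=1)
step 2: fire T2:  (p0=1, p1=3, p2=2, p3=2, p4=3, p5=1) → (p0=1, p1=5, p2=1, p3=2, p4=1, p5=4)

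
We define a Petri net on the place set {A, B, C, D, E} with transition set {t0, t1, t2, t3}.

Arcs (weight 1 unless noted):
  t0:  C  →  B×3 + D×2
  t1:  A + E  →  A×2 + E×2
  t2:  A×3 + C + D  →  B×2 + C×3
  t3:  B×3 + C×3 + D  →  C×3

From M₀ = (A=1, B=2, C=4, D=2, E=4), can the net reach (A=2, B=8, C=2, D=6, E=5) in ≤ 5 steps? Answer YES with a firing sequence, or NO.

YES — reachable via ⟨t0, t0, t1⟩ (3 firings)

step 1: fire t0:  (A=1, B=2, C=4, D=2, E=4) → (A=1, B=5, C=3, D=4, E=4)
step 2: fire t0:  (A=1, B=5, C=3, D=4, E=4) → (A=1, B=8, C=2, D=6, E=4)
step 3: fire t1:  (A=1, B=8, C=2, D=6, E=4) → (A=2, B=8, C=2, D=6, E=5)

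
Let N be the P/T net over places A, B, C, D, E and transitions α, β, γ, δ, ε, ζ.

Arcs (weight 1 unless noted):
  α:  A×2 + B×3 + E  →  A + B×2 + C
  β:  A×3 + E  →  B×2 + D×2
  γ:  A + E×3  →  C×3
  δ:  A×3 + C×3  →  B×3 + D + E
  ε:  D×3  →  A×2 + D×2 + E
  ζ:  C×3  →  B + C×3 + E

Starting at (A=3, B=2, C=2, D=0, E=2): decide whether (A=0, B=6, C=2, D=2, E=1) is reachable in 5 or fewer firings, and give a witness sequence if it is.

depth 0: 1 marking
depth 1: 2 markings reached so far
depth 2: 2 markings reached so far
(frontier empty at depth 2; search complete)
target is not among the 2 markings reachable within 5 steps

NO — not reachable within 5 firings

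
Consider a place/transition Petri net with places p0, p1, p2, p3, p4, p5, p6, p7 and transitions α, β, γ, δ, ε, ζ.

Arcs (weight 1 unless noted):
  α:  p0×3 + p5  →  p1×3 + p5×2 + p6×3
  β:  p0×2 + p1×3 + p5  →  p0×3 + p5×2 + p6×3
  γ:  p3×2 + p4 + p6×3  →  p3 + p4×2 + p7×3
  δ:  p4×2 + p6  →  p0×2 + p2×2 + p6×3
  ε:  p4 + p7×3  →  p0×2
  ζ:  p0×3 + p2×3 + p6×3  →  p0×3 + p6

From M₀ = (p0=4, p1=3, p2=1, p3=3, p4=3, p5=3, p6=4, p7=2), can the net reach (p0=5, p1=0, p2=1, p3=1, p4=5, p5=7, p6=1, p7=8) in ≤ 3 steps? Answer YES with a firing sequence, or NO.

NO — not reachable within 3 firings

depth 0: 1 marking
depth 1: 5 markings reached so far
depth 2: 13 markings reached so far
depth 3: 29 markings reached so far
target is not among the 29 markings reachable within 3 steps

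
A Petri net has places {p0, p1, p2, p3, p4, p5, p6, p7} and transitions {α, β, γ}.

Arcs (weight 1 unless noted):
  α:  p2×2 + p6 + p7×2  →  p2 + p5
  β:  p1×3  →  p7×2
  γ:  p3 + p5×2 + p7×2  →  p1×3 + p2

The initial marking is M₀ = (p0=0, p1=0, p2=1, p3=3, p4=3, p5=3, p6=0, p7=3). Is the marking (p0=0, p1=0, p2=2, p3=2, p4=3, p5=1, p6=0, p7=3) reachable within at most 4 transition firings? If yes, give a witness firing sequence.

step 1: fire γ:  (p0=0, p1=0, p2=1, p3=3, p4=3, p5=3, p6=0, p7=3) → (p0=0, p1=3, p2=2, p3=2, p4=3, p5=1, p6=0, p7=1)
step 2: fire β:  (p0=0, p1=3, p2=2, p3=2, p4=3, p5=1, p6=0, p7=1) → (p0=0, p1=0, p2=2, p3=2, p4=3, p5=1, p6=0, p7=3)

YES — reachable via ⟨γ, β⟩ (2 firings)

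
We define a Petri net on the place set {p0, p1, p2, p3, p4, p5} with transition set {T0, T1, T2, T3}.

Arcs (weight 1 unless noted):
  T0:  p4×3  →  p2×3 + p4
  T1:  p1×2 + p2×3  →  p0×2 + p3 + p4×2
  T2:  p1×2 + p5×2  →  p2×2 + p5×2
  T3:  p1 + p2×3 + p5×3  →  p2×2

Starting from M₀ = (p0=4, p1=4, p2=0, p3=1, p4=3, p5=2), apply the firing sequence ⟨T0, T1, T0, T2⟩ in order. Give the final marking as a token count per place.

(p0=6, p1=0, p2=5, p3=2, p4=1, p5=2)

step 1: fire T0:  (p0=4, p1=4, p2=0, p3=1, p4=3, p5=2) → (p0=4, p1=4, p2=3, p3=1, p4=1, p5=2)
step 2: fire T1:  (p0=4, p1=4, p2=3, p3=1, p4=1, p5=2) → (p0=6, p1=2, p2=0, p3=2, p4=3, p5=2)
step 3: fire T0:  (p0=6, p1=2, p2=0, p3=2, p4=3, p5=2) → (p0=6, p1=2, p2=3, p3=2, p4=1, p5=2)
step 4: fire T2:  (p0=6, p1=2, p2=3, p3=2, p4=1, p5=2) → (p0=6, p1=0, p2=5, p3=2, p4=1, p5=2)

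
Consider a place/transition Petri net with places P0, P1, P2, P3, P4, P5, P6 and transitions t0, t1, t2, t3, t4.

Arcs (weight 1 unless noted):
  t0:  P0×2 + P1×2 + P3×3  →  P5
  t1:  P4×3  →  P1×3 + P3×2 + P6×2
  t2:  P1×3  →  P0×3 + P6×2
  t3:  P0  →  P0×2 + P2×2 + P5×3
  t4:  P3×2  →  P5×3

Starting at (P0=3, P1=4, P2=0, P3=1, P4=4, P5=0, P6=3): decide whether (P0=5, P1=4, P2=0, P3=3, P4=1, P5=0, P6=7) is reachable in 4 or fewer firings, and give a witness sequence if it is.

NO — not reachable within 4 firings

depth 0: 1 marking
depth 1: 4 markings reached so far
depth 2: 10 markings reached so far
depth 3: 19 markings reached so far
depth 4: 29 markings reached so far
target is not among the 29 markings reachable within 4 steps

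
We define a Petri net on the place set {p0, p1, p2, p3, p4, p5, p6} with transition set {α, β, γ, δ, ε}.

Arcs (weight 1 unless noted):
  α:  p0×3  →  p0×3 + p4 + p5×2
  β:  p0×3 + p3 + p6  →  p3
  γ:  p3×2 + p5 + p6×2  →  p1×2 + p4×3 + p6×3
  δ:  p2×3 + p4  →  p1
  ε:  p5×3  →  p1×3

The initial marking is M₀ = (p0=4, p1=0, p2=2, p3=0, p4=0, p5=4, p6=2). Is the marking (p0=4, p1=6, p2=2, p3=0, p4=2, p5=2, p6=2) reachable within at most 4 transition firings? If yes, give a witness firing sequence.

YES — reachable via ⟨α, α, ε, ε⟩ (4 firings)

step 1: fire α:  (p0=4, p1=0, p2=2, p3=0, p4=0, p5=4, p6=2) → (p0=4, p1=0, p2=2, p3=0, p4=1, p5=6, p6=2)
step 2: fire α:  (p0=4, p1=0, p2=2, p3=0, p4=1, p5=6, p6=2) → (p0=4, p1=0, p2=2, p3=0, p4=2, p5=8, p6=2)
step 3: fire ε:  (p0=4, p1=0, p2=2, p3=0, p4=2, p5=8, p6=2) → (p0=4, p1=3, p2=2, p3=0, p4=2, p5=5, p6=2)
step 4: fire ε:  (p0=4, p1=3, p2=2, p3=0, p4=2, p5=5, p6=2) → (p0=4, p1=6, p2=2, p3=0, p4=2, p5=2, p6=2)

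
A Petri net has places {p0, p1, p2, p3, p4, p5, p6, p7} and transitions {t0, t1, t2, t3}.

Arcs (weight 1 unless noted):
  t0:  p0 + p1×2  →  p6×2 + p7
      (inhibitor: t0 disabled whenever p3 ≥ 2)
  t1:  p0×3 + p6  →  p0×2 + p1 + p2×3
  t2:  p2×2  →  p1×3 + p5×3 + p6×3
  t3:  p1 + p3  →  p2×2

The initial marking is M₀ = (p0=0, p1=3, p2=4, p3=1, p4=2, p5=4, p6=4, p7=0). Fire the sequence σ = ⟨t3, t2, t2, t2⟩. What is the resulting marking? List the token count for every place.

step 1: fire t3:  (p0=0, p1=3, p2=4, p3=1, p4=2, p5=4, p6=4, p7=0) → (p0=0, p1=2, p2=6, p3=0, p4=2, p5=4, p6=4, p7=0)
step 2: fire t2:  (p0=0, p1=2, p2=6, p3=0, p4=2, p5=4, p6=4, p7=0) → (p0=0, p1=5, p2=4, p3=0, p4=2, p5=7, p6=7, p7=0)
step 3: fire t2:  (p0=0, p1=5, p2=4, p3=0, p4=2, p5=7, p6=7, p7=0) → (p0=0, p1=8, p2=2, p3=0, p4=2, p5=10, p6=10, p7=0)
step 4: fire t2:  (p0=0, p1=8, p2=2, p3=0, p4=2, p5=10, p6=10, p7=0) → (p0=0, p1=11, p2=0, p3=0, p4=2, p5=13, p6=13, p7=0)

(p0=0, p1=11, p2=0, p3=0, p4=2, p5=13, p6=13, p7=0)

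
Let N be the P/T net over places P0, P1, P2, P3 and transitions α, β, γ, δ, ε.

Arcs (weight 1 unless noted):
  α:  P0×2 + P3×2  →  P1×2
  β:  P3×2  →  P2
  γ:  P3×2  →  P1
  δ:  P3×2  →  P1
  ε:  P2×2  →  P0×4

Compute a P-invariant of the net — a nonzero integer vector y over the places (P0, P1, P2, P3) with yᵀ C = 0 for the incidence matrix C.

Incidence matrix C (rows=places, cols=transitions):
        α    β    γ    δ    ε
   P0  -2    0    0    0    4
   P1   2    0    1    1    0
   P2   0    1    0    0   -2
   P3  -2   -2   -2   -2    0

Candidate y = [1, 2, 2, 1]; check y·C column-wise:
  col α: 1·-2 + 2·2 + 2·0 + 1·-2 = 0
  col β: 1·0 + 2·0 + 2·1 + 1·-2 = 0
  col γ: 1·0 + 2·1 + 2·0 + 1·-2 = 0
  col δ: 1·0 + 2·1 + 2·0 + 1·-2 = 0
  col ε: 1·4 + 2·0 + 2·-2 + 1·0 = 0

y = (P0:1, P1:2, P2:2, P3:1)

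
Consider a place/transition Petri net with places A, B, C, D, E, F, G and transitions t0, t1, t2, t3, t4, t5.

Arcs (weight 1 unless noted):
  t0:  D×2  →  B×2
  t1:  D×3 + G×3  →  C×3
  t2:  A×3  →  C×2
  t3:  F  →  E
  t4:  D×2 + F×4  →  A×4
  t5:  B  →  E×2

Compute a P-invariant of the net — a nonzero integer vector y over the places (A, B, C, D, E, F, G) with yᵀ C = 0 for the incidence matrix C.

y = (A:2, B:2, C:3, D:2, E:1, F:1, G:1)

Incidence matrix C (rows=places, cols=transitions):
       t0   t1   t2   t3   t4   t5
    A   0    0   -3    0    4    0
    B   2    0    0    0    0   -1
    C   0    3    2    0    0    0
    D  -2   -3    0    0   -2    0
    E   0    0    0    1    0    2
    F   0    0    0   -1   -4    0
    G   0   -3    0    0    0    0

Candidate y = [2, 2, 3, 2, 1, 1, 1]; check y·C column-wise:
  col t0: 2·0 + 2·2 + 3·0 + 2·-2 + 1·0 + 1·0 + 1·0 = 0
  col t1: 2·0 + 2·0 + 3·3 + 2·-3 + 1·0 + 1·0 + 1·-3 = 0
  col t2: 2·-3 + 2·0 + 3·2 + 2·0 + 1·0 + 1·0 + 1·0 = 0
  col t3: 2·0 + 2·0 + 3·0 + 2·0 + 1·1 + 1·-1 + 1·0 = 0
  col t4: 2·4 + 2·0 + 3·0 + 2·-2 + 1·0 + 1·-4 + 1·0 = 0
  col t5: 2·0 + 2·-1 + 3·0 + 2·0 + 1·2 + 1·0 + 1·0 = 0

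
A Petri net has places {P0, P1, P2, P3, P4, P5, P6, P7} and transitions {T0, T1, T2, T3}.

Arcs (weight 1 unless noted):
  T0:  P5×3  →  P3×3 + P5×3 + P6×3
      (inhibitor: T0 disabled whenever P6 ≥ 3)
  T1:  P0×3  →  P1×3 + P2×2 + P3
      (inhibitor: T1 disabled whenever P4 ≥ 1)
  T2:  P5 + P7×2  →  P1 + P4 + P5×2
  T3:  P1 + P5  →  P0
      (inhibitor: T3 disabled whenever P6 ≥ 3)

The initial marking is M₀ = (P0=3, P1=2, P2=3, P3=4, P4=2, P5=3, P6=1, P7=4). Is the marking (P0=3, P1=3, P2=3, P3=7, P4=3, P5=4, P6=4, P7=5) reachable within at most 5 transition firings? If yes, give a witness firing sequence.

NO — not reachable within 5 firings

depth 0: 1 marking
depth 1: 4 markings reached so far
depth 2: 8 markings reached so far
depth 3: 12 markings reached so far
depth 4: 15 markings reached so far
depth 5: 17 markings reached so far
target is not among the 17 markings reachable within 5 steps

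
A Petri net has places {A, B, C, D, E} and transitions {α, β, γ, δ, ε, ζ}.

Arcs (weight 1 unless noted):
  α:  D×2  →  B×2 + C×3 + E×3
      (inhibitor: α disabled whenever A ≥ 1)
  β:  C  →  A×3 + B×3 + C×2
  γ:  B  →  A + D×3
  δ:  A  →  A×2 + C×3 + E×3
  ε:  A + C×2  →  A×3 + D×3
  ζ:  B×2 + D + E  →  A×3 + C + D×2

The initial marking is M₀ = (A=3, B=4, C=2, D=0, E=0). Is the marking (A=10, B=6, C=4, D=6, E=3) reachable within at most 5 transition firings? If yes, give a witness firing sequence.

step 1: fire β:  (A=3, B=4, C=2, D=0, E=0) → (A=6, B=7, C=3, D=0, E=0)
step 2: fire γ:  (A=6, B=7, C=3, D=0, E=0) → (A=7, B=6, C=3, D=3, E=0)
step 3: fire δ:  (A=7, B=6, C=3, D=3, E=0) → (A=8, B=6, C=6, D=3, E=3)
step 4: fire ε:  (A=8, B=6, C=6, D=3, E=3) → (A=10, B=6, C=4, D=6, E=3)

YES — reachable via ⟨β, γ, δ, ε⟩ (4 firings)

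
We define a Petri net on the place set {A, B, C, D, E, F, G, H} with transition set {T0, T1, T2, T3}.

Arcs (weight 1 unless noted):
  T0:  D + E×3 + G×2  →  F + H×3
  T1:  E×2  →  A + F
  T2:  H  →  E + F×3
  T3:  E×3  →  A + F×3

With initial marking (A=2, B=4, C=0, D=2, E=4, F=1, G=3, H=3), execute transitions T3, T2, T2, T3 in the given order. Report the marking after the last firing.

step 1: fire T3:  (A=2, B=4, C=0, D=2, E=4, F=1, G=3, H=3) → (A=3, B=4, C=0, D=2, E=1, F=4, G=3, H=3)
step 2: fire T2:  (A=3, B=4, C=0, D=2, E=1, F=4, G=3, H=3) → (A=3, B=4, C=0, D=2, E=2, F=7, G=3, H=2)
step 3: fire T2:  (A=3, B=4, C=0, D=2, E=2, F=7, G=3, H=2) → (A=3, B=4, C=0, D=2, E=3, F=10, G=3, H=1)
step 4: fire T3:  (A=3, B=4, C=0, D=2, E=3, F=10, G=3, H=1) → (A=4, B=4, C=0, D=2, E=0, F=13, G=3, H=1)

(A=4, B=4, C=0, D=2, E=0, F=13, G=3, H=1)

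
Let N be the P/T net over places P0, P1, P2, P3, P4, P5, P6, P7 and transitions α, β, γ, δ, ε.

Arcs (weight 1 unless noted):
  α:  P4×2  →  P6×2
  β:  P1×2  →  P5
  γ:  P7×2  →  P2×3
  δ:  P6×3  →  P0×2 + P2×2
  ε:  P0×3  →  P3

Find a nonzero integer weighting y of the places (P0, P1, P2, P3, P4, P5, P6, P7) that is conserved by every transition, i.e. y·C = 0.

y = (P0:0, P1:1, P2:0, P3:0, P4:0, P5:2, P6:0, P7:0)

Incidence matrix C (rows=places, cols=transitions):
        α    β    γ    δ    ε
   P0   0    0    0    2   -3
   P1   0   -2    0    0    0
   P2   0    0    3    2    0
   P3   0    0    0    0    1
   P4  -2    0    0    0    0
   P5   0    1    0    0    0
   P6   2    0    0   -3    0
   P7   0    0   -2    0    0

Candidate y = [0, 1, 0, 0, 0, 2, 0, 0]; check y·C column-wise:
  col α: 1·0 + 0·-2 + 2·0 + 0·2 = 0
  col β: 1·-2 + 2·1 = 0
  col γ: 1·0 + 0·3 + 2·0 + 0·-2 = 0
  col δ: 0·2 + 1·0 + 0·2 + 2·0 + 0·-3 = 0
  col ε: 0·-3 + 1·0 + 0·1 + 2·0 = 0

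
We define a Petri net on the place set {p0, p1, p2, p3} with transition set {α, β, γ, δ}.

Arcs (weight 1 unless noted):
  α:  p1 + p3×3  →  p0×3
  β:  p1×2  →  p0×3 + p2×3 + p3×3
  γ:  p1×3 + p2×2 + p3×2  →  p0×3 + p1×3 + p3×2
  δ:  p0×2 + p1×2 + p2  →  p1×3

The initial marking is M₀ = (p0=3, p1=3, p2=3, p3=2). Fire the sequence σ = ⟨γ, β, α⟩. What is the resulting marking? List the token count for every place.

step 1: fire γ:  (p0=3, p1=3, p2=3, p3=2) → (p0=6, p1=3, p2=1, p3=2)
step 2: fire β:  (p0=6, p1=3, p2=1, p3=2) → (p0=9, p1=1, p2=4, p3=5)
step 3: fire α:  (p0=9, p1=1, p2=4, p3=5) → (p0=12, p1=0, p2=4, p3=2)

(p0=12, p1=0, p2=4, p3=2)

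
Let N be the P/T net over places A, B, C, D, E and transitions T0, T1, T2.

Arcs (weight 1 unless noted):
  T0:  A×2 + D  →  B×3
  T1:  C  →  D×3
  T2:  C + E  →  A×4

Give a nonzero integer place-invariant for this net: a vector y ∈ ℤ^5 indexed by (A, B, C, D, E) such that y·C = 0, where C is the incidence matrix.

Incidence matrix C (rows=places, cols=transitions):
       T0   T1   T2
    A  -2    0    4
    B   3    0    0
    C   0   -1   -1
    D  -1    3    0
    E   0    0   -1

Candidate y = [9, 10, 36, 12, 0]; check y·C column-wise:
  col T0: 9·-2 + 10·3 + 36·0 + 12·-1 = 0
  col T1: 9·0 + 10·0 + 36·-1 + 12·3 = 0
  col T2: 9·4 + 10·0 + 36·-1 + 12·0 + 0·-1 = 0

y = (A:9, B:10, C:36, D:12, E:0)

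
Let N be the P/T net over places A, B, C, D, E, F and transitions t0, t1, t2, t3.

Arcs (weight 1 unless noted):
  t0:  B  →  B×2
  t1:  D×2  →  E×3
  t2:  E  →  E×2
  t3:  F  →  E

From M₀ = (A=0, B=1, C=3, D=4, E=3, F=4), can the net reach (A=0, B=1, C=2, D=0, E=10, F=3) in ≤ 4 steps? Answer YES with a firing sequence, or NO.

depth 0: 1 marking
depth 1: 5 markings reached so far
depth 2: 15 markings reached so far
depth 3: 34 markings reached so far
depth 4: 65 markings reached so far
target is not among the 65 markings reachable within 4 steps

NO — not reachable within 4 firings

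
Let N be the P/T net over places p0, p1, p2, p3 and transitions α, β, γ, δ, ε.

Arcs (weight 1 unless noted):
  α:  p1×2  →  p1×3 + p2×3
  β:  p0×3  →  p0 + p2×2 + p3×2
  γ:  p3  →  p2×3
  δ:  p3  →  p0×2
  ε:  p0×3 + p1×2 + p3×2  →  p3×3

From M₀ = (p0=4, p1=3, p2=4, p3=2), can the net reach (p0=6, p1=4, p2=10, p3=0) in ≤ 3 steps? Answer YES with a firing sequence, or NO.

step 1: fire α:  (p0=4, p1=3, p2=4, p3=2) → (p0=4, p1=4, p2=7, p3=2)
step 2: fire γ:  (p0=4, p1=4, p2=7, p3=2) → (p0=4, p1=4, p2=10, p3=1)
step 3: fire δ:  (p0=4, p1=4, p2=10, p3=1) → (p0=6, p1=4, p2=10, p3=0)

YES — reachable via ⟨α, γ, δ⟩ (3 firings)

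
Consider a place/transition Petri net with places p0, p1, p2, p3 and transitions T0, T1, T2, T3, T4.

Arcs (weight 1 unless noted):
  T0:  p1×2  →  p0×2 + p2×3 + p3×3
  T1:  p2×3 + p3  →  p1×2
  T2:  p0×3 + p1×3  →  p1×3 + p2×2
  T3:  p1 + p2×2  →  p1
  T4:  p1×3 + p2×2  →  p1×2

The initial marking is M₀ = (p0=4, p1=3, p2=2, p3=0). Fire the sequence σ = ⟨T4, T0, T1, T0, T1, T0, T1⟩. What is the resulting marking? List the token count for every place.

(p0=10, p1=2, p2=0, p3=6)

step 1: fire T4:  (p0=4, p1=3, p2=2, p3=0) → (p0=4, p1=2, p2=0, p3=0)
step 2: fire T0:  (p0=4, p1=2, p2=0, p3=0) → (p0=6, p1=0, p2=3, p3=3)
step 3: fire T1:  (p0=6, p1=0, p2=3, p3=3) → (p0=6, p1=2, p2=0, p3=2)
step 4: fire T0:  (p0=6, p1=2, p2=0, p3=2) → (p0=8, p1=0, p2=3, p3=5)
step 5: fire T1:  (p0=8, p1=0, p2=3, p3=5) → (p0=8, p1=2, p2=0, p3=4)
step 6: fire T0:  (p0=8, p1=2, p2=0, p3=4) → (p0=10, p1=0, p2=3, p3=7)
step 7: fire T1:  (p0=10, p1=0, p2=3, p3=7) → (p0=10, p1=2, p2=0, p3=6)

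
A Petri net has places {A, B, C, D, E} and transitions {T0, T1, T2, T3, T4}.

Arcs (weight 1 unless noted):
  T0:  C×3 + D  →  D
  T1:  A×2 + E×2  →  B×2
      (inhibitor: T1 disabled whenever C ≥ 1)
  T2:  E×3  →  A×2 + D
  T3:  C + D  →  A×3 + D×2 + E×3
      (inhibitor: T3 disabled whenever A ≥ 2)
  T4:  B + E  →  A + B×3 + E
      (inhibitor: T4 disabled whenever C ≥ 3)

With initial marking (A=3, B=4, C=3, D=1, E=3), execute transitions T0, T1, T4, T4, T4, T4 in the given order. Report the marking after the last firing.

step 1: fire T0:  (A=3, B=4, C=3, D=1, E=3) → (A=3, B=4, C=0, D=1, E=3)
step 2: fire T1:  (A=3, B=4, C=0, D=1, E=3) → (A=1, B=6, C=0, D=1, E=1)
step 3: fire T4:  (A=1, B=6, C=0, D=1, E=1) → (A=2, B=8, C=0, D=1, E=1)
step 4: fire T4:  (A=2, B=8, C=0, D=1, E=1) → (A=3, B=10, C=0, D=1, E=1)
step 5: fire T4:  (A=3, B=10, C=0, D=1, E=1) → (A=4, B=12, C=0, D=1, E=1)
step 6: fire T4:  (A=4, B=12, C=0, D=1, E=1) → (A=5, B=14, C=0, D=1, E=1)

(A=5, B=14, C=0, D=1, E=1)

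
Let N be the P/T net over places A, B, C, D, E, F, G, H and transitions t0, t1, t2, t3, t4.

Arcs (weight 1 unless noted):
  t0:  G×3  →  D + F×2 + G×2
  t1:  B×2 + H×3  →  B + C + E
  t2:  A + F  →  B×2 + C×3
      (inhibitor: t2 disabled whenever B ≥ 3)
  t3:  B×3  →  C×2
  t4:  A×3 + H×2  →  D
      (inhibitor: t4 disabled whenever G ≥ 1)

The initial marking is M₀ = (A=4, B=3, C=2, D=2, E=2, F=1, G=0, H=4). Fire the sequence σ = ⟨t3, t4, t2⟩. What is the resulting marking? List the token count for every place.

(A=0, B=2, C=7, D=3, E=2, F=0, G=0, H=2)

step 1: fire t3:  (A=4, B=3, C=2, D=2, E=2, F=1, G=0, H=4) → (A=4, B=0, C=4, D=2, E=2, F=1, G=0, H=4)
step 2: fire t4:  (A=4, B=0, C=4, D=2, E=2, F=1, G=0, H=4) → (A=1, B=0, C=4, D=3, E=2, F=1, G=0, H=2)
step 3: fire t2:  (A=1, B=0, C=4, D=3, E=2, F=1, G=0, H=2) → (A=0, B=2, C=7, D=3, E=2, F=0, G=0, H=2)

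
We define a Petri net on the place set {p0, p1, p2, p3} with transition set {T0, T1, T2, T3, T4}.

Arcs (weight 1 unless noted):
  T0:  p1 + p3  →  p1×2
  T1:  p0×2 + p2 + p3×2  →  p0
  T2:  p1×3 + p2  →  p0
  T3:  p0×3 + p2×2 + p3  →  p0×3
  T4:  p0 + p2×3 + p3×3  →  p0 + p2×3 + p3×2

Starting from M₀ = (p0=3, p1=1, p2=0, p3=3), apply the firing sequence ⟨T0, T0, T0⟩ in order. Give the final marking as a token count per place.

(p0=3, p1=4, p2=0, p3=0)

step 1: fire T0:  (p0=3, p1=1, p2=0, p3=3) → (p0=3, p1=2, p2=0, p3=2)
step 2: fire T0:  (p0=3, p1=2, p2=0, p3=2) → (p0=3, p1=3, p2=0, p3=1)
step 3: fire T0:  (p0=3, p1=3, p2=0, p3=1) → (p0=3, p1=4, p2=0, p3=0)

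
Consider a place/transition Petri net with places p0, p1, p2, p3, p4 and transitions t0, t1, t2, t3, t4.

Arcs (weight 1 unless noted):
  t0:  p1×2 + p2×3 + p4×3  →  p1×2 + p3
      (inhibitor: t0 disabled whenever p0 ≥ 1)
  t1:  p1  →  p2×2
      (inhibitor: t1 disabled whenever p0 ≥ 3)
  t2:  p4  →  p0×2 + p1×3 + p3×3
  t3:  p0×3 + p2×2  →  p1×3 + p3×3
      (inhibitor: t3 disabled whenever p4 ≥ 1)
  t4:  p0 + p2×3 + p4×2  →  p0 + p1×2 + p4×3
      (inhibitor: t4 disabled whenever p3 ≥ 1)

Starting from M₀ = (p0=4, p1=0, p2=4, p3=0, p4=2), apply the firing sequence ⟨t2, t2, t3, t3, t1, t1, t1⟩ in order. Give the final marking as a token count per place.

(p0=2, p1=9, p2=6, p3=12, p4=0)

step 1: fire t2:  (p0=4, p1=0, p2=4, p3=0, p4=2) → (p0=6, p1=3, p2=4, p3=3, p4=1)
step 2: fire t2:  (p0=6, p1=3, p2=4, p3=3, p4=1) → (p0=8, p1=6, p2=4, p3=6, p4=0)
step 3: fire t3:  (p0=8, p1=6, p2=4, p3=6, p4=0) → (p0=5, p1=9, p2=2, p3=9, p4=0)
step 4: fire t3:  (p0=5, p1=9, p2=2, p3=9, p4=0) → (p0=2, p1=12, p2=0, p3=12, p4=0)
step 5: fire t1:  (p0=2, p1=12, p2=0, p3=12, p4=0) → (p0=2, p1=11, p2=2, p3=12, p4=0)
step 6: fire t1:  (p0=2, p1=11, p2=2, p3=12, p4=0) → (p0=2, p1=10, p2=4, p3=12, p4=0)
step 7: fire t1:  (p0=2, p1=10, p2=4, p3=12, p4=0) → (p0=2, p1=9, p2=6, p3=12, p4=0)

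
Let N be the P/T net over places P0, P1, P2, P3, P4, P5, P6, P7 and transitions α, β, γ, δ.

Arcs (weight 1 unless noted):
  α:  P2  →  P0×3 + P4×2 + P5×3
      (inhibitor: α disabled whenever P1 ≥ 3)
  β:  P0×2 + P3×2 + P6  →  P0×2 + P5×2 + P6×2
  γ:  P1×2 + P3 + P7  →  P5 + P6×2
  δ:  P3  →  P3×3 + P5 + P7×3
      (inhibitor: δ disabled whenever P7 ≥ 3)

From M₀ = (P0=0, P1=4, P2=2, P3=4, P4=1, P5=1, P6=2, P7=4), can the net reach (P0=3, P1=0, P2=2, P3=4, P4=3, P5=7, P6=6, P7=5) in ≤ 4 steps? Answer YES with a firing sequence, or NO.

depth 0: 1 marking
depth 1: 2 markings reached so far
depth 2: 4 markings reached so far
depth 3: 8 markings reached so far
depth 4: 12 markings reached so far
target is not among the 12 markings reachable within 4 steps

NO — not reachable within 4 firings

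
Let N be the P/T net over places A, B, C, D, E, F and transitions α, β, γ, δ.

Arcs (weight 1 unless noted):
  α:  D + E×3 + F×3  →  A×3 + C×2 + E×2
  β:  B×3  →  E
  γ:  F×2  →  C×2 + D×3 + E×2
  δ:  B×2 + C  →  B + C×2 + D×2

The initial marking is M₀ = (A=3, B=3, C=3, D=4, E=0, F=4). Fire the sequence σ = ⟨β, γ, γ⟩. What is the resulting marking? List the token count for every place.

(A=3, B=0, C=7, D=10, E=5, F=0)

step 1: fire β:  (A=3, B=3, C=3, D=4, E=0, F=4) → (A=3, B=0, C=3, D=4, E=1, F=4)
step 2: fire γ:  (A=3, B=0, C=3, D=4, E=1, F=4) → (A=3, B=0, C=5, D=7, E=3, F=2)
step 3: fire γ:  (A=3, B=0, C=5, D=7, E=3, F=2) → (A=3, B=0, C=7, D=10, E=5, F=0)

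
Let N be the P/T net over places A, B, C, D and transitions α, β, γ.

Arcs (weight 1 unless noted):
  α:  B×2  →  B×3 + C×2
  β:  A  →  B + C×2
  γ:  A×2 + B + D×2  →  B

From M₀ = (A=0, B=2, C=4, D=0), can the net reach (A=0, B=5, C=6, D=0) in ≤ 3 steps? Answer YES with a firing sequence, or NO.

depth 0: 1 marking
depth 1: 2 markings reached so far
depth 2: 3 markings reached so far
depth 3: 4 markings reached so far
target is not among the 4 markings reachable within 3 steps

NO — not reachable within 3 firings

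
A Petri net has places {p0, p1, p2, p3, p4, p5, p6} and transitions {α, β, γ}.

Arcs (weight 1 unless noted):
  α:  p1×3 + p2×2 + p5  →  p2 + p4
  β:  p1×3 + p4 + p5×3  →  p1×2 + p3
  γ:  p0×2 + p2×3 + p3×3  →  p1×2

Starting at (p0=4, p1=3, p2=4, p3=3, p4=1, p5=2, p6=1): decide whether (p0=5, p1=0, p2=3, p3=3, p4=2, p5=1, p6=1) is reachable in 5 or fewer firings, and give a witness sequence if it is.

depth 0: 1 marking
depth 1: 3 markings reached so far
depth 2: 4 markings reached so far
depth 3: 4 markings reached so far
(frontier empty at depth 3; search complete)
target is not among the 4 markings reachable within 5 steps

NO — not reachable within 5 firings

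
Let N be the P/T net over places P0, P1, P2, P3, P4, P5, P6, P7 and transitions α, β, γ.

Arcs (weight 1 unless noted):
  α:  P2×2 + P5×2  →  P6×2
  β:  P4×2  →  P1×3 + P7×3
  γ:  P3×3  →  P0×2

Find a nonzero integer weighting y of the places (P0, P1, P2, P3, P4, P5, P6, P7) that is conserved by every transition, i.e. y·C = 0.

y = (P0:3, P1:0, P2:0, P3:2, P4:0, P5:0, P6:0, P7:0)

Incidence matrix C (rows=places, cols=transitions):
        α    β    γ
   P0   0    0    2
   P1   0    3    0
   P2  -2    0    0
   P3   0    0   -3
   P4   0   -2    0
   P5  -2    0    0
   P6   2    0    0
   P7   0    3    0

Candidate y = [3, 0, 0, 2, 0, 0, 0, 0]; check y·C column-wise:
  col α: 3·0 + 0·-2 + 2·0 + 0·-2 + 0·2 = 0
  col β: 3·0 + 0·3 + 2·0 + 0·-2 + 0·3 = 0
  col γ: 3·2 + 2·-3 = 0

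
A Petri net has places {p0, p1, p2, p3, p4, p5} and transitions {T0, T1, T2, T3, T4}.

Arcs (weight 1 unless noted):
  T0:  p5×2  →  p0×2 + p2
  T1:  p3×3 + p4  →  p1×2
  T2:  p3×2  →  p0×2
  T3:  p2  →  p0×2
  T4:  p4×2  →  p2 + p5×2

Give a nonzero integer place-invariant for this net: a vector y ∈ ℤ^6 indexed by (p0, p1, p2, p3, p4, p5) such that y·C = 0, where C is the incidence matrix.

Incidence matrix C (rows=places, cols=transitions):
       T0   T1   T2   T3   T4
   p0   2    0    2    2    0
   p1   0    2    0    0    0
   p2   1    0    0   -1    1
   p3   0   -3   -2    0    0
   p4   0   -1    0    0   -2
   p5  -2    0    0    0    2

Candidate y = [1, 3, 2, 1, 3, 2]; check y·C column-wise:
  col T0: 1·2 + 3·0 + 2·1 + 1·0 + 3·0 + 2·-2 = 0
  col T1: 1·0 + 3·2 + 2·0 + 1·-3 + 3·-1 + 2·0 = 0
  col T2: 1·2 + 3·0 + 2·0 + 1·-2 + 3·0 + 2·0 = 0
  col T3: 1·2 + 3·0 + 2·-1 + 1·0 + 3·0 + 2·0 = 0
  col T4: 1·0 + 3·0 + 2·1 + 1·0 + 3·-2 + 2·2 = 0

y = (p0:1, p1:3, p2:2, p3:1, p4:3, p5:2)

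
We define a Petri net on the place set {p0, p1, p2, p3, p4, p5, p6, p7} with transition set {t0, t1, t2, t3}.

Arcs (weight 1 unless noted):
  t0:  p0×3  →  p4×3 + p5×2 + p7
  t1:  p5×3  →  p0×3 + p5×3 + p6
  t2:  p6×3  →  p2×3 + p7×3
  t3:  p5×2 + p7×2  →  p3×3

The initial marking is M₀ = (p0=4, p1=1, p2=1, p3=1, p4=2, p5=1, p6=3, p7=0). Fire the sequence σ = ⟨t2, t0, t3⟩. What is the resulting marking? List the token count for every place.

(p0=1, p1=1, p2=4, p3=4, p4=5, p5=1, p6=0, p7=2)

step 1: fire t2:  (p0=4, p1=1, p2=1, p3=1, p4=2, p5=1, p6=3, p7=0) → (p0=4, p1=1, p2=4, p3=1, p4=2, p5=1, p6=0, p7=3)
step 2: fire t0:  (p0=4, p1=1, p2=4, p3=1, p4=2, p5=1, p6=0, p7=3) → (p0=1, p1=1, p2=4, p3=1, p4=5, p5=3, p6=0, p7=4)
step 3: fire t3:  (p0=1, p1=1, p2=4, p3=1, p4=5, p5=3, p6=0, p7=4) → (p0=1, p1=1, p2=4, p3=4, p4=5, p5=1, p6=0, p7=2)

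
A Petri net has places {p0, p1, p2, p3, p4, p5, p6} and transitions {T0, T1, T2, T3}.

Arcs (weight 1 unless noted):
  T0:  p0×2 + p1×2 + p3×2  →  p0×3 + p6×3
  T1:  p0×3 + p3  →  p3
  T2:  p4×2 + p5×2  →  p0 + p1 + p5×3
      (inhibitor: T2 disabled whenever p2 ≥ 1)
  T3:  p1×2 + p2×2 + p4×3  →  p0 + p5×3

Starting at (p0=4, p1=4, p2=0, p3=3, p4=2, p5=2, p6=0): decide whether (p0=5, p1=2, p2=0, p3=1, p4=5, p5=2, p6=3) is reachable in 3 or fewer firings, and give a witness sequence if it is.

NO — not reachable within 3 firings

depth 0: 1 marking
depth 1: 4 markings reached so far
depth 2: 7 markings reached so far
depth 3: 8 markings reached so far
target is not among the 8 markings reachable within 3 steps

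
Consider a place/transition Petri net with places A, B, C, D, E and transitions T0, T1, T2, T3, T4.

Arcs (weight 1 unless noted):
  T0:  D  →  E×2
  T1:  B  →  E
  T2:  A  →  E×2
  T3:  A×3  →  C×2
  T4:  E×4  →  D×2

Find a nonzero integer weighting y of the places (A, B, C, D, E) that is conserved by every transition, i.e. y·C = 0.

y = (A:2, B:1, C:3, D:2, E:1)

Incidence matrix C (rows=places, cols=transitions):
       T0   T1   T2   T3   T4
    A   0    0   -1   -3    0
    B   0   -1    0    0    0
    C   0    0    0    2    0
    D  -1    0    0    0    2
    E   2    1    2    0   -4

Candidate y = [2, 1, 3, 2, 1]; check y·C column-wise:
  col T0: 2·0 + 1·0 + 3·0 + 2·-1 + 1·2 = 0
  col T1: 2·0 + 1·-1 + 3·0 + 2·0 + 1·1 = 0
  col T2: 2·-1 + 1·0 + 3·0 + 2·0 + 1·2 = 0
  col T3: 2·-3 + 1·0 + 3·2 + 2·0 + 1·0 = 0
  col T4: 2·0 + 1·0 + 3·0 + 2·2 + 1·-4 = 0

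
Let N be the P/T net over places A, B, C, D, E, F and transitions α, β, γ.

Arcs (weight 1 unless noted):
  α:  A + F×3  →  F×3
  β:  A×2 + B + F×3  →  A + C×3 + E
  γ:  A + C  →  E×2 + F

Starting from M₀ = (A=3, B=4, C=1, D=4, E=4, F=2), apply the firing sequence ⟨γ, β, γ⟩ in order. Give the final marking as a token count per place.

(A=0, B=3, C=2, D=4, E=9, F=1)

step 1: fire γ:  (A=3, B=4, C=1, D=4, E=4, F=2) → (A=2, B=4, C=0, D=4, E=6, F=3)
step 2: fire β:  (A=2, B=4, C=0, D=4, E=6, F=3) → (A=1, B=3, C=3, D=4, E=7, F=0)
step 3: fire γ:  (A=1, B=3, C=3, D=4, E=7, F=0) → (A=0, B=3, C=2, D=4, E=9, F=1)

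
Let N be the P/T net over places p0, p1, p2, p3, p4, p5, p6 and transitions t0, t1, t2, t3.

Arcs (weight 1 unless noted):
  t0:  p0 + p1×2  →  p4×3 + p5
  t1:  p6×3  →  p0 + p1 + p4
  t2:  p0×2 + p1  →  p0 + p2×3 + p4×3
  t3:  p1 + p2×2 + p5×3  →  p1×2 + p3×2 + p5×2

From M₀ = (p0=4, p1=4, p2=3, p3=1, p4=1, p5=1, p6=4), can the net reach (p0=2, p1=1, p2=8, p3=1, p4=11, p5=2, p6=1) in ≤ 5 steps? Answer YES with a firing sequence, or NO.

NO — not reachable within 5 firings

depth 0: 1 marking
depth 1: 4 markings reached so far
depth 2: 9 markings reached so far
depth 3: 14 markings reached so far
depth 4: 18 markings reached so far
depth 5: 22 markings reached so far
target is not among the 22 markings reachable within 5 steps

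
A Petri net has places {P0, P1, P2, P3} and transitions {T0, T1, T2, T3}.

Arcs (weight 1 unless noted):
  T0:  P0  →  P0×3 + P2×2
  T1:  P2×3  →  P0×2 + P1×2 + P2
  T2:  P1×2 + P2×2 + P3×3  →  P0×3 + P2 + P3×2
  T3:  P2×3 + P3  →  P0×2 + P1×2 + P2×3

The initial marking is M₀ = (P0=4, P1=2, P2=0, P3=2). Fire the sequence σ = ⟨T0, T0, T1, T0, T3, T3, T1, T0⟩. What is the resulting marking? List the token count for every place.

(P0=20, P1=10, P2=4, P3=0)

step 1: fire T0:  (P0=4, P1=2, P2=0, P3=2) → (P0=6, P1=2, P2=2, P3=2)
step 2: fire T0:  (P0=6, P1=2, P2=2, P3=2) → (P0=8, P1=2, P2=4, P3=2)
step 3: fire T1:  (P0=8, P1=2, P2=4, P3=2) → (P0=10, P1=4, P2=2, P3=2)
step 4: fire T0:  (P0=10, P1=4, P2=2, P3=2) → (P0=12, P1=4, P2=4, P3=2)
step 5: fire T3:  (P0=12, P1=4, P2=4, P3=2) → (P0=14, P1=6, P2=4, P3=1)
step 6: fire T3:  (P0=14, P1=6, P2=4, P3=1) → (P0=16, P1=8, P2=4, P3=0)
step 7: fire T1:  (P0=16, P1=8, P2=4, P3=0) → (P0=18, P1=10, P2=2, P3=0)
step 8: fire T0:  (P0=18, P1=10, P2=2, P3=0) → (P0=20, P1=10, P2=4, P3=0)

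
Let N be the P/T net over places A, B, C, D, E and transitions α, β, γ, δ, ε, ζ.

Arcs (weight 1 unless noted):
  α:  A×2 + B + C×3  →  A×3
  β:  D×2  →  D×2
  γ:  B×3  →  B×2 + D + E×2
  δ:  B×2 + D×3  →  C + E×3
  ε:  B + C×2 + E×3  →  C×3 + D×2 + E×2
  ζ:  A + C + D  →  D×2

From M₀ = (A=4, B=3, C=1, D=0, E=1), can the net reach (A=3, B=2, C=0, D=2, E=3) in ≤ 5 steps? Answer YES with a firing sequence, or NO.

step 1: fire γ:  (A=4, B=3, C=1, D=0, E=1) → (A=4, B=2, C=1, D=1, E=3)
step 2: fire ζ:  (A=4, B=2, C=1, D=1, E=3) → (A=3, B=2, C=0, D=2, E=3)

YES — reachable via ⟨γ, ζ⟩ (2 firings)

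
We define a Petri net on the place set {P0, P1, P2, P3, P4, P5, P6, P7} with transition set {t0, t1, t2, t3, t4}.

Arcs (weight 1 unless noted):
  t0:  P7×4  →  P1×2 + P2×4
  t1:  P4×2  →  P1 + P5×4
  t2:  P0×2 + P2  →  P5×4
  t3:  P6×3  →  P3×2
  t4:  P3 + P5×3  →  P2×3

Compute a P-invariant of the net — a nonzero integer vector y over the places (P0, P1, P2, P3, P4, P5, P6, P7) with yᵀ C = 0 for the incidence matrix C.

Incidence matrix C (rows=places, cols=transitions):
       t0   t1   t2   t3   t4
   P0   0    0   -2    0    0
   P1   2    1    0    0    0
   P2   4    0   -1    0    3
   P3   0    0    0    2   -1
   P4   0   -2    0    0    0
   P5   0    4    4    0   -3
   P6   0    0    0   -3    0
   P7  -4    0    0    0    0

Candidate y = [3, -4, 2, 0, 2, 2, 0, 0]; check y·C column-wise:
  col t0: 3·0 + -4·2 + 2·4 + 2·0 + 2·0 + 0·-4 = 0
  col t1: 3·0 + -4·1 + 2·0 + 2·-2 + 2·4 = 0
  col t2: 3·-2 + -4·0 + 2·-1 + 2·0 + 2·4 = 0
  col t3: 3·0 + -4·0 + 2·0 + 0·2 + 2·0 + 2·0 + 0·-3 = 0
  col t4: 3·0 + -4·0 + 2·3 + 0·-1 + 2·0 + 2·-3 = 0

y = (P0:3, P1:-4, P2:2, P3:0, P4:2, P5:2, P6:0, P7:0)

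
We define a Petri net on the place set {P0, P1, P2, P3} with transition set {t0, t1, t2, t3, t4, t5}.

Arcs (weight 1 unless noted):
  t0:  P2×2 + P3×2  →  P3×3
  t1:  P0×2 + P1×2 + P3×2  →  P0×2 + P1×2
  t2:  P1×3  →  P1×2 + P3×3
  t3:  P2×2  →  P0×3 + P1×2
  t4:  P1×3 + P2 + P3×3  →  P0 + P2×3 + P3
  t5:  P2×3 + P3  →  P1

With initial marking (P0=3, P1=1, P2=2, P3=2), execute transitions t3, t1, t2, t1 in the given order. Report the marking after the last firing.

(P0=6, P1=2, P2=0, P3=1)

step 1: fire t3:  (P0=3, P1=1, P2=2, P3=2) → (P0=6, P1=3, P2=0, P3=2)
step 2: fire t1:  (P0=6, P1=3, P2=0, P3=2) → (P0=6, P1=3, P2=0, P3=0)
step 3: fire t2:  (P0=6, P1=3, P2=0, P3=0) → (P0=6, P1=2, P2=0, P3=3)
step 4: fire t1:  (P0=6, P1=2, P2=0, P3=3) → (P0=6, P1=2, P2=0, P3=1)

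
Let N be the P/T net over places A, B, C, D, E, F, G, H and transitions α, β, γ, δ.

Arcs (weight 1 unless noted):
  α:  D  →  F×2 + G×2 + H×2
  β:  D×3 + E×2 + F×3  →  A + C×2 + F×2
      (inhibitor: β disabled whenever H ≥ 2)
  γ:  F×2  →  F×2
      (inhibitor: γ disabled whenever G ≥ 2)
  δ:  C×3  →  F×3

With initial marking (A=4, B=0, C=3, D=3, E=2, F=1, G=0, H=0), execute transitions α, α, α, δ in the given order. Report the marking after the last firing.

(A=4, B=0, C=0, D=0, E=2, F=10, G=6, H=6)

step 1: fire α:  (A=4, B=0, C=3, D=3, E=2, F=1, G=0, H=0) → (A=4, B=0, C=3, D=2, E=2, F=3, G=2, H=2)
step 2: fire α:  (A=4, B=0, C=3, D=2, E=2, F=3, G=2, H=2) → (A=4, B=0, C=3, D=1, E=2, F=5, G=4, H=4)
step 3: fire α:  (A=4, B=0, C=3, D=1, E=2, F=5, G=4, H=4) → (A=4, B=0, C=3, D=0, E=2, F=7, G=6, H=6)
step 4: fire δ:  (A=4, B=0, C=3, D=0, E=2, F=7, G=6, H=6) → (A=4, B=0, C=0, D=0, E=2, F=10, G=6, H=6)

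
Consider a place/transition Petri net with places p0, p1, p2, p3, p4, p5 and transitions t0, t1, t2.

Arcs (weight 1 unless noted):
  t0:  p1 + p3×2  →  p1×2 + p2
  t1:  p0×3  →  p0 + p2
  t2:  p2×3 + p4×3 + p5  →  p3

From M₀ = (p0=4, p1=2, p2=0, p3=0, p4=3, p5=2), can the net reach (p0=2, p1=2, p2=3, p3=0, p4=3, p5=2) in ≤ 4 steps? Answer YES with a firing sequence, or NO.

depth 0: 1 marking
depth 1: 2 markings reached so far
depth 2: 2 markings reached so far
(frontier empty at depth 2; search complete)
target is not among the 2 markings reachable within 4 steps

NO — not reachable within 4 firings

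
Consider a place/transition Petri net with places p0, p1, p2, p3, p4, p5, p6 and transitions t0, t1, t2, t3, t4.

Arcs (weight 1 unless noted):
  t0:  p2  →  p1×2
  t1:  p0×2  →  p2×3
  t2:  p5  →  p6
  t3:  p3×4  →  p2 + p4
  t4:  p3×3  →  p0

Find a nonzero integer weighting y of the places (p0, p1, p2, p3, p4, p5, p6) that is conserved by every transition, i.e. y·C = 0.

Incidence matrix C (rows=places, cols=transitions):
       t0   t1   t2   t3   t4
   p0   0   -2    0    0    1
   p1   2    0    0    0    0
   p2  -1    3    0    1    0
   p3   0    0    0   -4   -3
   p4   0    0    0    1    0
   p5   0    0   -1    0    0
   p6   0    0    1    0    0

Candidate y = [3, 1, 2, 1, 2, 0, 0]; check y·C column-wise:
  col t0: 3·0 + 1·2 + 2·-1 + 1·0 + 2·0 = 0
  col t1: 3·-2 + 1·0 + 2·3 + 1·0 + 2·0 = 0
  col t2: 3·0 + 1·0 + 2·0 + 1·0 + 2·0 + 0·-1 + 0·1 = 0
  col t3: 3·0 + 1·0 + 2·1 + 1·-4 + 2·1 = 0
  col t4: 3·1 + 1·0 + 2·0 + 1·-3 + 2·0 = 0

y = (p0:3, p1:1, p2:2, p3:1, p4:2, p5:0, p6:0)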